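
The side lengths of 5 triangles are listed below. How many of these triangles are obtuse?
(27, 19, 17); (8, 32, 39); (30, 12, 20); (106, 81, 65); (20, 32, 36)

4

(27,19,17): 17²+19² = 650 < 729 = 27² → obtuse
(8,32,39): 8²+32² = 1088 < 1521 = 39² → obtuse
(30,12,20): 12²+20² = 544 < 900 = 30² → obtuse
(106,81,65): 65²+81² = 10786 < 11236 = 106² → obtuse
(20,32,36): 20²+32² = 1424 > 1296 = 36² → acute
4 of the 5 are obtuse.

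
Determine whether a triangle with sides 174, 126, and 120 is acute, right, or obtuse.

right

Compare the square of the longest side to the sum of squares of the other two: 120² + 126² = 30276 = 174².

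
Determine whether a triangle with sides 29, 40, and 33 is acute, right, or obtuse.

Compare the square of the longest side to the sum of squares of the other two: 29² + 33² = 1930 > 1600 = 40².

acute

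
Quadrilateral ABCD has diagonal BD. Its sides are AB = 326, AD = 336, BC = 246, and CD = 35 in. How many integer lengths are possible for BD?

From triangle ABD: 10 < BD < 662.
From triangle CBD: 211 < BD < 281.
Intersection: 211 < BD < 281, so integers 212 through 280: 69 values.

69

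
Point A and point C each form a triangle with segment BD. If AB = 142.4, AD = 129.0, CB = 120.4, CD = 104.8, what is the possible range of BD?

15.6 < BD < 225.2

From triangle ABD: |142.4 − 129.0| < BD < 142.4 + 129.0, i.e. 13.4 < BD < 271.4.
From triangle CBD: 15.6 < BD < 225.2.
Both must hold, so BD lies in the intersection.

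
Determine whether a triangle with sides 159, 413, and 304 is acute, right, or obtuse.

Compare the square of the longest side to the sum of squares of the other two: 159² + 304² = 117697 < 170569 = 413².

obtuse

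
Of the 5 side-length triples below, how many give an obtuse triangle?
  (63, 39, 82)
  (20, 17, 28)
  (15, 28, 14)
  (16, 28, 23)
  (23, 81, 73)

4

(63,39,82): 39²+63² = 5490 < 6724 = 82² → obtuse
(20,17,28): 17²+20² = 689 < 784 = 28² → obtuse
(15,28,14): 14²+15² = 421 < 784 = 28² → obtuse
(16,28,23): 16²+23² = 785 > 784 = 28² → acute
(23,81,73): 23²+73² = 5858 < 6561 = 81² → obtuse
4 of the 5 are obtuse.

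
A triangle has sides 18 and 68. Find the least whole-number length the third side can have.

The third side must be strictly greater than |18 − 68| = 50.
The smallest integer above 50 is 51.

51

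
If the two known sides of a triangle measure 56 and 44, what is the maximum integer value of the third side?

99

The third side must be strictly less than 56 + 44 = 100.
The largest integer below 100 is 99.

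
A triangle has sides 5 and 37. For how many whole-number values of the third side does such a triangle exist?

The third side lies in the open interval (32, 42).
Integers from 33 to 41 inclusive: 41 − 33 + 1 = 9.

9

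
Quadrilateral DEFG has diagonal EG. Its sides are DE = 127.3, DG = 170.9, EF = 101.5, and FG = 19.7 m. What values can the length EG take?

81.8 < EG < 121.2

From triangle DEG: |127.3 − 170.9| < EG < 127.3 + 170.9, i.e. 43.6 < EG < 298.2.
From triangle FEG: 81.8 < EG < 121.2.
Both must hold, so EG lies in the intersection.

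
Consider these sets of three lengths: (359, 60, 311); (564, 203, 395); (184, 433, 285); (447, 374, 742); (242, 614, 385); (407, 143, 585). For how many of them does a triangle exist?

(60,311,359): 60+311 > 359 → valid
(203,395,564): 203+395 > 564 → valid
(184,285,433): 184+285 > 433 → valid
(374,447,742): 374+447 > 742 → valid
(242,385,614): 242+385 > 614 → valid
(143,407,585): 143+407 ≤ 585 → not valid
5 of the 6 triples form a triangle.

5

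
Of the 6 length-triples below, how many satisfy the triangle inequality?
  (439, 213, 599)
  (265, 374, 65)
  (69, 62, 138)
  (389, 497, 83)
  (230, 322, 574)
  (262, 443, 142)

(213,439,599): 213+439 > 599 → valid
(65,265,374): 65+265 ≤ 374 → not valid
(62,69,138): 62+69 ≤ 138 → not valid
(83,389,497): 83+389 ≤ 497 → not valid
(230,322,574): 230+322 ≤ 574 → not valid
(142,262,443): 142+262 ≤ 443 → not valid
1 of the 6 triples forms a triangle.

1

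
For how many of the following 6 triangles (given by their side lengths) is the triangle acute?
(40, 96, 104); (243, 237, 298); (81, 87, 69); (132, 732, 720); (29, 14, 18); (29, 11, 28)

(40,96,104): 40²+96² = 10816 = 104² → right
(243,237,298): 237²+243² = 115218 > 88804 = 298² → acute
(81,87,69): 69²+81² = 11322 > 7569 = 87² → acute
(132,732,720): 132²+720² = 535824 = 732² → right
(29,14,18): 14²+18² = 520 < 841 = 29² → obtuse
(29,11,28): 11²+28² = 905 > 841 = 29² → acute
3 of the 6 are acute.

3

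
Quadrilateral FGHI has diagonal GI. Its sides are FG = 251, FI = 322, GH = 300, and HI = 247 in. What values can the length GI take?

From triangle FGI: |251 − 322| < GI < 251 + 322, i.e. 71 < GI < 573.
From triangle HGI: 53 < GI < 547.
Both must hold, so GI lies in the intersection.

71 < GI < 547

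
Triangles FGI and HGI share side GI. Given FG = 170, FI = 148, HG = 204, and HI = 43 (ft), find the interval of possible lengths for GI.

161 < GI < 247

From triangle FGI: |170 − 148| < GI < 170 + 148, i.e. 22 < GI < 318.
From triangle HGI: 161 < GI < 247.
Both must hold, so GI lies in the intersection.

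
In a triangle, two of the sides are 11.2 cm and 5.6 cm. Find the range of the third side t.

By the triangle inequality, t must be less than 11.2 + 5.6 = 16.8 and greater than |11.2 − 5.6| = 5.6.

5.6 < t < 16.8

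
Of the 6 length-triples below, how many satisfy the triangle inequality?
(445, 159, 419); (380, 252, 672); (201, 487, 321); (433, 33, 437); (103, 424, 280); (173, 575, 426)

(159,419,445): 159+419 > 445 → valid
(252,380,672): 252+380 ≤ 672 → not valid
(201,321,487): 201+321 > 487 → valid
(33,433,437): 33+433 > 437 → valid
(103,280,424): 103+280 ≤ 424 → not valid
(173,426,575): 173+426 > 575 → valid
4 of the 6 triples form a triangle.

4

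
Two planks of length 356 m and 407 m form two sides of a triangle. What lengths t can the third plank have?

51 < t < 763 (m)

By the triangle inequality, t must be less than 356 + 407 = 763 and greater than |356 − 407| = 51.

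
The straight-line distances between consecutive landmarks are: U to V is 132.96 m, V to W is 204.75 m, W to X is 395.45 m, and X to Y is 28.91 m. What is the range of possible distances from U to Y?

The maximum is all hops collinear in one direction: 132.96 + 204.75 + 395.45 + 28.91 = 762.07.
The longest hop is 395.45; the others sum to 366.62. Folding the others back against it leaves at least 395.45 − 366.62 = 28.83.

28.83 ≤ UY ≤ 762.07 m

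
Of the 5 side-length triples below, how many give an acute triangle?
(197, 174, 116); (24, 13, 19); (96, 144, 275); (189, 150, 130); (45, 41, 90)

(197,174,116): 116²+174² = 43732 > 38809 = 197² → acute
(24,13,19): 13²+19² = 530 < 576 = 24² → obtuse
(96,144,275): 96+144 ≤ 275, not a triangle
(189,150,130): 130²+150² = 39400 > 35721 = 189² → acute
(45,41,90): 41+45 ≤ 90, not a triangle
2 of the 5 are acute.

2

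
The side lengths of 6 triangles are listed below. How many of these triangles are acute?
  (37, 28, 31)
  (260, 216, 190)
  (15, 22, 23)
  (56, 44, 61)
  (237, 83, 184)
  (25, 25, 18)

5

(37,28,31): 28²+31² = 1745 > 1369 = 37² → acute
(260,216,190): 190²+216² = 82756 > 67600 = 260² → acute
(15,22,23): 15²+22² = 709 > 529 = 23² → acute
(56,44,61): 44²+56² = 5072 > 3721 = 61² → acute
(237,83,184): 83²+184² = 40745 < 56169 = 237² → obtuse
(25,25,18): 18²+25² = 949 > 625 = 25² → acute
5 of the 6 are acute.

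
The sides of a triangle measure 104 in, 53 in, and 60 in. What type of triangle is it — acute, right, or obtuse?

obtuse

Compare the square of the longest side to the sum of squares of the other two: 53² + 60² = 6409 < 10816 = 104².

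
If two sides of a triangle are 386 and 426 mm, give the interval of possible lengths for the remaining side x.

By the triangle inequality, x must be less than 386 + 426 = 812 and greater than |386 − 426| = 40.

40 < x < 812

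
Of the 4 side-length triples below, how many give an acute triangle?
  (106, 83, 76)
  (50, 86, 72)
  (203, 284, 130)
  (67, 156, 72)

2

(106,83,76): 76²+83² = 12665 > 11236 = 106² → acute
(50,86,72): 50²+72² = 7684 > 7396 = 86² → acute
(203,284,130): 130²+203² = 58109 < 80656 = 284² → obtuse
(67,156,72): 67+72 ≤ 156, not a triangle
2 of the 4 are acute.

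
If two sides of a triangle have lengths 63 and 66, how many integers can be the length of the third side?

125

The third side lies in the open interval (3, 129).
Integers from 4 to 128 inclusive: 128 − 4 + 1 = 125.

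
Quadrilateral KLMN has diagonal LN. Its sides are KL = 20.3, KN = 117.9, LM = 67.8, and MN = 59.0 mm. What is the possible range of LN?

97.6 < LN < 126.8

From triangle KLN: |20.3 − 117.9| < LN < 20.3 + 117.9, i.e. 97.6 < LN < 138.2.
From triangle MLN: 8.8 < LN < 126.8.
Both must hold, so LN lies in the intersection.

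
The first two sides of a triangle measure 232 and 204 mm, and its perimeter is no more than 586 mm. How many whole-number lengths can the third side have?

Triangle inequality: 28 < x < 436. Perimeter ≤ 586 gives x ≤ 586 − 232 − 204 = 150.
So 28 < x ≤ 150; integers 29 through 150: 122 values.

122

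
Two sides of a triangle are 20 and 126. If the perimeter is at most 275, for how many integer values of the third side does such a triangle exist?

Triangle inequality: 106 < x < 146. Perimeter ≤ 275 gives x ≤ 275 − 20 − 126 = 129.
So 106 < x ≤ 129; integers 107 through 129: 23 values.

23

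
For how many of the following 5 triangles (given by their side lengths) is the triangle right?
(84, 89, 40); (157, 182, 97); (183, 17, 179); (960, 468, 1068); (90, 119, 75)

(84,89,40): 40²+84² = 8656 > 7921 = 89² → acute
(157,182,97): 97²+157² = 34058 > 33124 = 182² → acute
(183,17,179): 17²+179² = 32330 < 33489 = 183² → obtuse
(960,468,1068): 468²+960² = 1140624 = 1068² → right
(90,119,75): 75²+90² = 13725 < 14161 = 119² → obtuse
1 of the 5 is right.

1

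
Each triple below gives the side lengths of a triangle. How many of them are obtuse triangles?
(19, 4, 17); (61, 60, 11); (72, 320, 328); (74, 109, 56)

(19,4,17): 4²+17² = 305 < 361 = 19² → obtuse
(61,60,11): 11²+60² = 3721 = 61² → right
(72,320,328): 72²+320² = 107584 = 328² → right
(74,109,56): 56²+74² = 8612 < 11881 = 109² → obtuse
2 of the 4 are obtuse.

2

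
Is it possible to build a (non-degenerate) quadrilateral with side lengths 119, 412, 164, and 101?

For a quadrilateral, each side must be shorter than the sum of the others.
Here the longest side is 412, but the remaining 3 sides sum to only 384.

No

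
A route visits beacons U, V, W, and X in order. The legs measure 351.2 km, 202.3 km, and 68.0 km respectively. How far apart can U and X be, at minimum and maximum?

80.9 ≤ UX ≤ 621.5 km

The maximum is all hops collinear in one direction: 351.2 + 202.3 + 68.0 = 621.5.
The longest hop is 351.2; the others sum to 270.3. Folding the others back against it leaves at least 351.2 − 270.3 = 80.9.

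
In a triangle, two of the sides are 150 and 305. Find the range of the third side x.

155 < x < 455

By the triangle inequality, x must be less than 150 + 305 = 455 and greater than |150 − 305| = 155.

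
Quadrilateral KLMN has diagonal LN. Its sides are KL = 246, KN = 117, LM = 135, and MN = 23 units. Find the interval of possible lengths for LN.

129 < LN < 158

From triangle KLN: |246 − 117| < LN < 246 + 117, i.e. 129 < LN < 363.
From triangle MLN: 112 < LN < 158.
Both must hold, so LN lies in the intersection.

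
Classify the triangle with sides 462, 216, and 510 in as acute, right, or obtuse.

right

Compare the square of the longest side to the sum of squares of the other two: 216² + 462² = 260100 = 510².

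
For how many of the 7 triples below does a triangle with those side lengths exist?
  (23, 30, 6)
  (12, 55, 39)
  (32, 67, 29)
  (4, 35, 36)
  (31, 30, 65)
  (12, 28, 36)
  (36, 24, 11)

(6,23,30): 6+23 ≤ 30 → not valid
(12,39,55): 12+39 ≤ 55 → not valid
(29,32,67): 29+32 ≤ 67 → not valid
(4,35,36): 4+35 > 36 → valid
(30,31,65): 30+31 ≤ 65 → not valid
(12,28,36): 12+28 > 36 → valid
(11,24,36): 11+24 ≤ 36 → not valid
2 of the 7 triples form a triangle.

2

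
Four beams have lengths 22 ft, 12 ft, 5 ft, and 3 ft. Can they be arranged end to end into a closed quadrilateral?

For a quadrilateral, each side must be shorter than the sum of the others.
Here the longest side is 22, but the remaining 3 sides sum to only 20.

No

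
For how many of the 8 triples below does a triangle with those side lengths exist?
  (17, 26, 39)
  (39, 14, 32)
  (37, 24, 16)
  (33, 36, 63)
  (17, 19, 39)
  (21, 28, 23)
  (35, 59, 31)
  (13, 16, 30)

(17,26,39): 17+26 > 39 → valid
(14,32,39): 14+32 > 39 → valid
(16,24,37): 16+24 > 37 → valid
(33,36,63): 33+36 > 63 → valid
(17,19,39): 17+19 ≤ 39 → not valid
(21,23,28): 21+23 > 28 → valid
(31,35,59): 31+35 > 59 → valid
(13,16,30): 13+16 ≤ 30 → not valid
6 of the 8 triples form a triangle.

6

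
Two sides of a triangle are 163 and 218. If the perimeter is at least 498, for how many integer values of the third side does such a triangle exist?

264

Triangle inequality: 55 < x < 381. Perimeter ≥ 498 gives x ≥ 498 − 163 − 218 = 117.
So 117 ≤ x < 381; integers 117 through 380: 264 values.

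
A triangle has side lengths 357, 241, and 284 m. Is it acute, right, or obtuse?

Compare the square of the longest side to the sum of squares of the other two: 241² + 284² = 138737 > 127449 = 357².

acute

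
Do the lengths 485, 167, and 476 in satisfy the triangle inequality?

Yes

The longest side is 485, and the other two sum to 643.
Since 643 > 485, the triangle inequality holds.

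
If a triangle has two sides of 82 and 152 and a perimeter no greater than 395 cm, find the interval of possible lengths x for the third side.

Triangle inequality alone gives 70 < x < 234.
The perimeter condition gives x ≤ 395 − 82 − 152 = 161.
Intersecting the two: 70 < x ≤ 161.

70 < x ≤ 161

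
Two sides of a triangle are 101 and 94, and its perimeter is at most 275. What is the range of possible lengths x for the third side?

Triangle inequality alone gives 7 < x < 195.
The perimeter condition gives x ≤ 275 − 101 − 94 = 80.
Intersecting the two: 7 < x ≤ 80.

7 < x ≤ 80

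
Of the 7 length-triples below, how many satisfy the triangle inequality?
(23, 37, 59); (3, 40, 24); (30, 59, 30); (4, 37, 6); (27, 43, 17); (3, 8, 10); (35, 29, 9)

(23,37,59): 23+37 > 59 → valid
(3,24,40): 3+24 ≤ 40 → not valid
(30,30,59): 30+30 > 59 → valid
(4,6,37): 4+6 ≤ 37 → not valid
(17,27,43): 17+27 > 43 → valid
(3,8,10): 3+8 > 10 → valid
(9,29,35): 9+29 > 35 → valid
5 of the 7 triples form a triangle.

5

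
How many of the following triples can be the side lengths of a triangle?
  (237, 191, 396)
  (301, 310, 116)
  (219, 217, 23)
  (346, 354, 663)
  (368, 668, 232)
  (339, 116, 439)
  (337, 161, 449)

(191,237,396): 191+237 > 396 → valid
(116,301,310): 116+301 > 310 → valid
(23,217,219): 23+217 > 219 → valid
(346,354,663): 346+354 > 663 → valid
(232,368,668): 232+368 ≤ 668 → not valid
(116,339,439): 116+339 > 439 → valid
(161,337,449): 161+337 > 449 → valid
6 of the 7 triples form a triangle.

6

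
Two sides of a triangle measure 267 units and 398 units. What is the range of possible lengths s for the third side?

131 < s < 665

By the triangle inequality, s must be less than 267 + 398 = 665 and greater than |267 − 398| = 131.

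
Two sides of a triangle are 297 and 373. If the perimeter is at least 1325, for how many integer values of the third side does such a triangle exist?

Triangle inequality: 76 < x < 670. Perimeter ≥ 1325 gives x ≥ 1325 − 297 − 373 = 655.
So 655 ≤ x < 670; integers 655 through 669: 15 values.

15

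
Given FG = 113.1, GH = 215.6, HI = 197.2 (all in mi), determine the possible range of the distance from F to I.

0 ≤ FI ≤ 525.9 mi

The maximum is all hops collinear in one direction: 113.1 + 215.6 + 197.2 = 525.9.
The longest hop is 215.6; the others sum to 310.3. Since 215.6 ≤ 310.3, the path can fold back on itself completely, so the minimum distance is 0.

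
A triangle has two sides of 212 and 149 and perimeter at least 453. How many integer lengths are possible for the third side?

269

Triangle inequality: 63 < x < 361. Perimeter ≥ 453 gives x ≥ 453 − 212 − 149 = 92.
So 92 ≤ x < 361; integers 92 through 360: 269 values.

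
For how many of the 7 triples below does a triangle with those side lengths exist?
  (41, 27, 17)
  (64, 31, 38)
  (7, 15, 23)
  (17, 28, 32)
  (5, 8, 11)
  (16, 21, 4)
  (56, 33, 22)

(17,27,41): 17+27 > 41 → valid
(31,38,64): 31+38 > 64 → valid
(7,15,23): 7+15 ≤ 23 → not valid
(17,28,32): 17+28 > 32 → valid
(5,8,11): 5+8 > 11 → valid
(4,16,21): 4+16 ≤ 21 → not valid
(22,33,56): 22+33 ≤ 56 → not valid
4 of the 7 triples form a triangle.

4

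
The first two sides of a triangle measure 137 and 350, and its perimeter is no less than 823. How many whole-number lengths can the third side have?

151

Triangle inequality: 213 < x < 487. Perimeter ≥ 823 gives x ≥ 823 − 137 − 350 = 336.
So 336 ≤ x < 487; integers 336 through 486: 151 values.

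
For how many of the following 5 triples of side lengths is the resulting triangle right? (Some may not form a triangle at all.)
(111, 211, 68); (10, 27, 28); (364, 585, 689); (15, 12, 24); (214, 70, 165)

1

(111,211,68): 68+111 ≤ 211, not a triangle
(10,27,28): 10²+27² = 829 > 784 = 28² → acute
(364,585,689): 364²+585² = 474721 = 689² → right
(15,12,24): 12²+15² = 369 < 576 = 24² → obtuse
(214,70,165): 70²+165² = 32125 < 45796 = 214² → obtuse
1 of the 5 is right.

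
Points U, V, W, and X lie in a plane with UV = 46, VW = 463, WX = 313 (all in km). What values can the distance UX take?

The maximum is all hops collinear in one direction: 46 + 463 + 313 = 822.
The longest hop is 463; the others sum to 359. Folding the others back against it leaves at least 463 − 359 = 104.

104 ≤ UX ≤ 822 km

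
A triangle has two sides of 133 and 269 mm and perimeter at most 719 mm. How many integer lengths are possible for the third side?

181

Triangle inequality: 136 < x < 402. Perimeter ≤ 719 gives x ≤ 719 − 133 − 269 = 317.
So 136 < x ≤ 317; integers 137 through 317: 181 values.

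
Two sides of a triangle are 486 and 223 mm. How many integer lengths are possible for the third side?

445

The third side lies in the open interval (263, 709).
Integers from 264 to 708 inclusive: 708 − 264 + 1 = 445.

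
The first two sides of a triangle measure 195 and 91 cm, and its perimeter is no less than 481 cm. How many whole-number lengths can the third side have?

91

Triangle inequality: 104 < x < 286. Perimeter ≥ 481 gives x ≥ 481 − 195 − 91 = 195.
So 195 ≤ x < 286; integers 195 through 285: 91 values.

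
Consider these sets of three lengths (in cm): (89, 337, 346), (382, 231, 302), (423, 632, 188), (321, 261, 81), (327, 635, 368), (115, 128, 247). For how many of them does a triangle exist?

(89,337,346): 89+337 > 346 → valid
(231,302,382): 231+302 > 382 → valid
(188,423,632): 188+423 ≤ 632 → not valid
(81,261,321): 81+261 > 321 → valid
(327,368,635): 327+368 > 635 → valid
(115,128,247): 115+128 ≤ 247 → not valid
4 of the 6 triples form a triangle.

4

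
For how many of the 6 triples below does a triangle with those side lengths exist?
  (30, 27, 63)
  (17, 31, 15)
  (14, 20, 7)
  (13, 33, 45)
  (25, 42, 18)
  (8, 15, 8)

(27,30,63): 27+30 ≤ 63 → not valid
(15,17,31): 15+17 > 31 → valid
(7,14,20): 7+14 > 20 → valid
(13,33,45): 13+33 > 45 → valid
(18,25,42): 18+25 > 42 → valid
(8,8,15): 8+8 > 15 → valid
5 of the 6 triples form a triangle.

5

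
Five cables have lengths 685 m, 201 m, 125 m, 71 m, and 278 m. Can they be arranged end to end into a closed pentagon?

For a pentagon, each side must be shorter than the sum of the others.
Here the longest side is 685, but the remaining 4 sides sum to only 675.

No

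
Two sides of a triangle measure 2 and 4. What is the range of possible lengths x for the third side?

2 < x < 6

By the triangle inequality, x must be less than 2 + 4 = 6 and greater than |2 − 4| = 2.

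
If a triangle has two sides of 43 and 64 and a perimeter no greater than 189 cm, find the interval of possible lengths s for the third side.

Triangle inequality alone gives 21 < s < 107.
The perimeter condition gives s ≤ 189 − 43 − 64 = 82.
Intersecting the two: 21 < s ≤ 82.

21 < s ≤ 82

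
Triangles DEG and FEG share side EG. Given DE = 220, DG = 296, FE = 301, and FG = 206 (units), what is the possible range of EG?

From triangle DEG: |220 − 296| < EG < 220 + 296, i.e. 76 < EG < 516.
From triangle FEG: 95 < EG < 507.
Both must hold, so EG lies in the intersection.

95 < EG < 507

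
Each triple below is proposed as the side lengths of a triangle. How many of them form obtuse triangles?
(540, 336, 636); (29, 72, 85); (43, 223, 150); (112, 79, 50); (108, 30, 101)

3

(540,336,636): 336²+540² = 404496 = 636² → right
(29,72,85): 29²+72² = 6025 < 7225 = 85² → obtuse
(43,223,150): 43+150 ≤ 223, not a triangle
(112,79,50): 50²+79² = 8741 < 12544 = 112² → obtuse
(108,30,101): 30²+101² = 11101 < 11664 = 108² → obtuse
3 of the 5 are obtuse.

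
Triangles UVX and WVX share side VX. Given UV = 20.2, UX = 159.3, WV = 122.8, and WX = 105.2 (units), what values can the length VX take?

From triangle UVX: |20.2 − 159.3| < VX < 20.2 + 159.3, i.e. 139.1 < VX < 179.5.
From triangle WVX: 17.6 < VX < 228.0.
Both must hold, so VX lies in the intersection.

139.1 < VX < 179.5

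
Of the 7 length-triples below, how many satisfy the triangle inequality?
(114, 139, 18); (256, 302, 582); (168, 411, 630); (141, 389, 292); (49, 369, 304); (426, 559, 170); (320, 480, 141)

2

(18,114,139): 18+114 ≤ 139 → not valid
(256,302,582): 256+302 ≤ 582 → not valid
(168,411,630): 168+411 ≤ 630 → not valid
(141,292,389): 141+292 > 389 → valid
(49,304,369): 49+304 ≤ 369 → not valid
(170,426,559): 170+426 > 559 → valid
(141,320,480): 141+320 ≤ 480 → not valid
2 of the 7 triples form a triangle.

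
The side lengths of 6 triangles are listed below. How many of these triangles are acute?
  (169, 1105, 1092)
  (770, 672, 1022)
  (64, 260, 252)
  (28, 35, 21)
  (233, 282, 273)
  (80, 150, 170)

(169,1105,1092): 169²+1092² = 1221025 = 1105² → right
(770,672,1022): 672²+770² = 1044484 = 1022² → right
(64,260,252): 64²+252² = 67600 = 260² → right
(28,35,21): 21²+28² = 1225 = 35² → right
(233,282,273): 233²+273² = 128818 > 79524 = 282² → acute
(80,150,170): 80²+150² = 28900 = 170² → right
1 of the 6 is acute.

1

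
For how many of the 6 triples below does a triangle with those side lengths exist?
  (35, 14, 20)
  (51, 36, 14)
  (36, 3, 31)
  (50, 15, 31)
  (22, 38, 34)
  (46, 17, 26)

1

(14,20,35): 14+20 ≤ 35 → not valid
(14,36,51): 14+36 ≤ 51 → not valid
(3,31,36): 3+31 ≤ 36 → not valid
(15,31,50): 15+31 ≤ 50 → not valid
(22,34,38): 22+34 > 38 → valid
(17,26,46): 17+26 ≤ 46 → not valid
1 of the 6 triples forms a triangle.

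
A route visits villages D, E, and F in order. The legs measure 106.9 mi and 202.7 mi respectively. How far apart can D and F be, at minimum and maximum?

95.8 ≤ DF ≤ 309.6 mi

By the triangle inequality, |106.9 − 202.7| ≤ DF ≤ 106.9 + 202.7.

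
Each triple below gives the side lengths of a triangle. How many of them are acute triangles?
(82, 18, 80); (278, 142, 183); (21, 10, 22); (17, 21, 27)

2

(82,18,80): 18²+80² = 6724 = 82² → right
(278,142,183): 142²+183² = 53653 < 77284 = 278² → obtuse
(21,10,22): 10²+21² = 541 > 484 = 22² → acute
(17,21,27): 17²+21² = 730 > 729 = 27² → acute
2 of the 4 are acute.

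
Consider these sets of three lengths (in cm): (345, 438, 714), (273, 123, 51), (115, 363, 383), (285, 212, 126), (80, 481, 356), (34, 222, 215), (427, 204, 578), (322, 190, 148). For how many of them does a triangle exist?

6

(345,438,714): 345+438 > 714 → valid
(51,123,273): 51+123 ≤ 273 → not valid
(115,363,383): 115+363 > 383 → valid
(126,212,285): 126+212 > 285 → valid
(80,356,481): 80+356 ≤ 481 → not valid
(34,215,222): 34+215 > 222 → valid
(204,427,578): 204+427 > 578 → valid
(148,190,322): 148+190 > 322 → valid
6 of the 8 triples form a triangle.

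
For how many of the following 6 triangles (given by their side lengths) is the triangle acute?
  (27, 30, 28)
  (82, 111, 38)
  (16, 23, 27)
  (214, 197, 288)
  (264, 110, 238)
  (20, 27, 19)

4

(27,30,28): 27²+28² = 1513 > 900 = 30² → acute
(82,111,38): 38²+82² = 8168 < 12321 = 111² → obtuse
(16,23,27): 16²+23² = 785 > 729 = 27² → acute
(214,197,288): 197²+214² = 84605 > 82944 = 288² → acute
(264,110,238): 110²+238² = 68744 < 69696 = 264² → obtuse
(20,27,19): 19²+20² = 761 > 729 = 27² → acute
4 of the 6 are acute.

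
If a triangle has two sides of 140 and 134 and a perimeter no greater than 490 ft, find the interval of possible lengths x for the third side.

6 < x ≤ 216

Triangle inequality alone gives 6 < x < 274.
The perimeter condition gives x ≤ 490 − 140 − 134 = 216.
Intersecting the two: 6 < x ≤ 216.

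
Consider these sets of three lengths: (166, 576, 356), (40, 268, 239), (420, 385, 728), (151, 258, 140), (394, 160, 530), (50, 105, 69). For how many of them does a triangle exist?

(166,356,576): 166+356 ≤ 576 → not valid
(40,239,268): 40+239 > 268 → valid
(385,420,728): 385+420 > 728 → valid
(140,151,258): 140+151 > 258 → valid
(160,394,530): 160+394 > 530 → valid
(50,69,105): 50+69 > 105 → valid
5 of the 6 triples form a triangle.

5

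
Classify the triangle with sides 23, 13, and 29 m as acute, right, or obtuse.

obtuse

Compare the square of the longest side to the sum of squares of the other two: 13² + 23² = 698 < 841 = 29².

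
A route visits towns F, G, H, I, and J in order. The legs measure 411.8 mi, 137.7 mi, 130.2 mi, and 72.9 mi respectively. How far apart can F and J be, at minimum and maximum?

The maximum is all hops collinear in one direction: 411.8 + 137.7 + 130.2 + 72.9 = 752.6.
The longest hop is 411.8; the others sum to 340.8. Folding the others back against it leaves at least 411.8 − 340.8 = 71.0.

71.0 ≤ FJ ≤ 752.6 mi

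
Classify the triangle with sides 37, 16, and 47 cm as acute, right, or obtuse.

Compare the square of the longest side to the sum of squares of the other two: 16² + 37² = 1625 < 2209 = 47².

obtuse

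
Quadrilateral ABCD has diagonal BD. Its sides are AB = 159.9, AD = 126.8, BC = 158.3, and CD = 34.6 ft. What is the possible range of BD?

From triangle ABD: |159.9 − 126.8| < BD < 159.9 + 126.8, i.e. 33.1 < BD < 286.7.
From triangle CBD: 123.7 < BD < 192.9.
Both must hold, so BD lies in the intersection.

123.7 < BD < 192.9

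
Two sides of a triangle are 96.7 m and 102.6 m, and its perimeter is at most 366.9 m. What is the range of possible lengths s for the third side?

Triangle inequality alone gives 5.9 < s < 199.3.
The perimeter condition gives s ≤ 366.9 − 96.7 − 102.6 = 167.6.
Intersecting the two: 5.9 < s ≤ 167.6.

5.9 < s ≤ 167.6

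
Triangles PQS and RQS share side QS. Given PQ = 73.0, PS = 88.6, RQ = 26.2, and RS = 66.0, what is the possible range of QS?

39.8 < QS < 92.2

From triangle PQS: |73.0 − 88.6| < QS < 73.0 + 88.6, i.e. 15.6 < QS < 161.6.
From triangle RQS: 39.8 < QS < 92.2.
Both must hold, so QS lies in the intersection.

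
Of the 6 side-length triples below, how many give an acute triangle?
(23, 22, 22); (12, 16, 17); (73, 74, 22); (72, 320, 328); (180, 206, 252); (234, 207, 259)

(23,22,22): 22²+22² = 968 > 529 = 23² → acute
(12,16,17): 12²+16² = 400 > 289 = 17² → acute
(73,74,22): 22²+73² = 5813 > 5476 = 74² → acute
(72,320,328): 72²+320² = 107584 = 328² → right
(180,206,252): 180²+206² = 74836 > 63504 = 252² → acute
(234,207,259): 207²+234² = 97605 > 67081 = 259² → acute
5 of the 6 are acute.

5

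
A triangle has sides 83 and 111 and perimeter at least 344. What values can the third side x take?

Triangle inequality alone gives 28 < x < 194.
The perimeter condition gives x ≥ 344 − 83 − 111 = 150.
Intersecting the two: 150 ≤ x < 194.

150 ≤ x < 194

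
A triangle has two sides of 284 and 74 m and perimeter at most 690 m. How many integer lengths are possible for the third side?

122

Triangle inequality: 210 < x < 358. Perimeter ≤ 690 gives x ≤ 690 − 284 − 74 = 332.
So 210 < x ≤ 332; integers 211 through 332: 122 values.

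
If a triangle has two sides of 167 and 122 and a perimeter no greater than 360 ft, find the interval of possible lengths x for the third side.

45 < x ≤ 71 ft

Triangle inequality alone gives 45 < x < 289.
The perimeter condition gives x ≤ 360 − 167 − 122 = 71.
Intersecting the two: 45 < x ≤ 71.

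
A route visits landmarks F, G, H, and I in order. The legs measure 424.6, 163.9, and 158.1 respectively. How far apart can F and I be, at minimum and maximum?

102.6 ≤ FI ≤ 746.6

The maximum is all hops collinear in one direction: 424.6 + 163.9 + 158.1 = 746.6.
The longest hop is 424.6; the others sum to 322.0. Folding the others back against it leaves at least 424.6 − 322.0 = 102.6.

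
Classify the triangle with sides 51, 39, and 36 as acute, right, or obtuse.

Compare the square of the longest side to the sum of squares of the other two: 36² + 39² = 2817 > 2601 = 51².

acute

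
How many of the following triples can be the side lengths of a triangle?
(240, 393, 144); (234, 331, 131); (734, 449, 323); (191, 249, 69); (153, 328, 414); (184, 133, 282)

(144,240,393): 144+240 ≤ 393 → not valid
(131,234,331): 131+234 > 331 → valid
(323,449,734): 323+449 > 734 → valid
(69,191,249): 69+191 > 249 → valid
(153,328,414): 153+328 > 414 → valid
(133,184,282): 133+184 > 282 → valid
5 of the 6 triples form a triangle.

5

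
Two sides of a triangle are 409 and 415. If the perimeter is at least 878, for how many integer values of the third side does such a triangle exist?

770

Triangle inequality: 6 < x < 824. Perimeter ≥ 878 gives x ≥ 878 − 409 − 415 = 54.
So 54 ≤ x < 824; integers 54 through 823: 770 values.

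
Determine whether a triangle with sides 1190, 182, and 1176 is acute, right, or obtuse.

Compare the square of the longest side to the sum of squares of the other two: 182² + 1176² = 1416100 = 1190².

right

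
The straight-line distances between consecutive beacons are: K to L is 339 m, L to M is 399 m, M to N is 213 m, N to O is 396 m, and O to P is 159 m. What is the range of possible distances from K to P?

0 ≤ KP ≤ 1506 m

The maximum is all hops collinear in one direction: 339 + 399 + 213 + 396 + 159 = 1506.
The longest hop is 399; the others sum to 1107. Since 399 ≤ 1107, the path can fold back on itself completely, so the minimum distance is 0.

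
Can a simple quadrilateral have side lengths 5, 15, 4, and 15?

A quadrilateral exists iff every side is shorter than the sum of the others — equivalently, the longest side is less than the sum of the rest.
Longest side 15 < 24 (sum of the remaining 3), so yes.

Yes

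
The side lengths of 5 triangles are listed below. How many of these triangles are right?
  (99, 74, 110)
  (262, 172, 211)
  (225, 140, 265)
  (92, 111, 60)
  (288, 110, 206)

(99,74,110): 74²+99² = 15277 > 12100 = 110² → acute
(262,172,211): 172²+211² = 74105 > 68644 = 262² → acute
(225,140,265): 140²+225² = 70225 = 265² → right
(92,111,60): 60²+92² = 12064 < 12321 = 111² → obtuse
(288,110,206): 110²+206² = 54536 < 82944 = 288² → obtuse
1 of the 5 is right.

1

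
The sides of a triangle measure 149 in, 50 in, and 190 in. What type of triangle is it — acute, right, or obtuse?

obtuse

Compare the square of the longest side to the sum of squares of the other two: 50² + 149² = 24701 < 36100 = 190².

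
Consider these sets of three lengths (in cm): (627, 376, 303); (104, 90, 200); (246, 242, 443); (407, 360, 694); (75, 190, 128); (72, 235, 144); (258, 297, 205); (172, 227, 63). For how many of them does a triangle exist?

(303,376,627): 303+376 > 627 → valid
(90,104,200): 90+104 ≤ 200 → not valid
(242,246,443): 242+246 > 443 → valid
(360,407,694): 360+407 > 694 → valid
(75,128,190): 75+128 > 190 → valid
(72,144,235): 72+144 ≤ 235 → not valid
(205,258,297): 205+258 > 297 → valid
(63,172,227): 63+172 > 227 → valid
6 of the 8 triples form a triangle.

6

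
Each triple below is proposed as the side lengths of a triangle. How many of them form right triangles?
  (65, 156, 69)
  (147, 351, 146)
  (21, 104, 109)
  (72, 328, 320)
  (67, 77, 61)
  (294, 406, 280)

(65,156,69): 65+69 ≤ 156, not a triangle
(147,351,146): 146+147 ≤ 351, not a triangle
(21,104,109): 21²+104² = 11257 < 11881 = 109² → obtuse
(72,328,320): 72²+320² = 107584 = 328² → right
(67,77,61): 61²+67² = 8210 > 5929 = 77² → acute
(294,406,280): 280²+294² = 164836 = 406² → right
2 of the 6 are right.

2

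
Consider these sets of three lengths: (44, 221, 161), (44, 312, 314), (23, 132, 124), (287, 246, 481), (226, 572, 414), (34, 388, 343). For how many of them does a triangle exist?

4

(44,161,221): 44+161 ≤ 221 → not valid
(44,312,314): 44+312 > 314 → valid
(23,124,132): 23+124 > 132 → valid
(246,287,481): 246+287 > 481 → valid
(226,414,572): 226+414 > 572 → valid
(34,343,388): 34+343 ≤ 388 → not valid
4 of the 6 triples form a triangle.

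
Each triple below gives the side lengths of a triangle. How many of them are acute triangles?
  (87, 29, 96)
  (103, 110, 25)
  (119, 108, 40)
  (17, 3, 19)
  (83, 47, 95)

(87,29,96): 29²+87² = 8410 < 9216 = 96² → obtuse
(103,110,25): 25²+103² = 11234 < 12100 = 110² → obtuse
(119,108,40): 40²+108² = 13264 < 14161 = 119² → obtuse
(17,3,19): 3²+17² = 298 < 361 = 19² → obtuse
(83,47,95): 47²+83² = 9098 > 9025 = 95² → acute
1 of the 5 is acute.

1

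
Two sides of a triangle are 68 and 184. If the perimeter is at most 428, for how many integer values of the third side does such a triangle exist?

Triangle inequality: 116 < x < 252. Perimeter ≤ 428 gives x ≤ 428 − 68 − 184 = 176.
So 116 < x ≤ 176; integers 117 through 176: 60 values.

60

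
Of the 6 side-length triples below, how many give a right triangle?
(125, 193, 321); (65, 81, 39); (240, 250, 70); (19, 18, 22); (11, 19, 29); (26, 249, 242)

(125,193,321): 125+193 ≤ 321, not a triangle
(65,81,39): 39²+65² = 5746 < 6561 = 81² → obtuse
(240,250,70): 70²+240² = 62500 = 250² → right
(19,18,22): 18²+19² = 685 > 484 = 22² → acute
(11,19,29): 11²+19² = 482 < 841 = 29² → obtuse
(26,249,242): 26²+242² = 59240 < 62001 = 249² → obtuse
1 of the 6 is right.

1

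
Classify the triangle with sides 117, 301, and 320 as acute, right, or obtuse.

acute

Compare the square of the longest side to the sum of squares of the other two: 117² + 301² = 104290 > 102400 = 320².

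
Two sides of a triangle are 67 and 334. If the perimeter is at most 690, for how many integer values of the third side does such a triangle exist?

22

Triangle inequality: 267 < x < 401. Perimeter ≤ 690 gives x ≤ 690 − 67 − 334 = 289.
So 267 < x ≤ 289; integers 268 through 289: 22 values.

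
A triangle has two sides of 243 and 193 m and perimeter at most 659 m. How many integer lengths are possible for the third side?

Triangle inequality: 50 < x < 436. Perimeter ≤ 659 gives x ≤ 659 − 243 − 193 = 223.
So 50 < x ≤ 223; integers 51 through 223: 173 values.

173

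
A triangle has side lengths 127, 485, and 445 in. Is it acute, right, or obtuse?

Compare the square of the longest side to the sum of squares of the other two: 127² + 445² = 214154 < 235225 = 485².

obtuse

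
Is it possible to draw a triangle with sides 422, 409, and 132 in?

Yes

The longest side is 422, and the other two sum to 541.
Since 541 > 422, the triangle inequality holds.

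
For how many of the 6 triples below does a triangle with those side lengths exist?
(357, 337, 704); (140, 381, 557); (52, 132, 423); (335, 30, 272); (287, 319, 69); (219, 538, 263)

(337,357,704): 337+357 ≤ 704 → not valid
(140,381,557): 140+381 ≤ 557 → not valid
(52,132,423): 52+132 ≤ 423 → not valid
(30,272,335): 30+272 ≤ 335 → not valid
(69,287,319): 69+287 > 319 → valid
(219,263,538): 219+263 ≤ 538 → not valid
1 of the 6 triples forms a triangle.

1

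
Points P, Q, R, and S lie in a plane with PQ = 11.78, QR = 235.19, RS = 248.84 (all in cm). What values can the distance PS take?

1.87 ≤ PS ≤ 495.81 cm

The maximum is all hops collinear in one direction: 11.78 + 235.19 + 248.84 = 495.81.
The longest hop is 248.84; the others sum to 246.97. Folding the others back against it leaves at least 248.84 − 246.97 = 1.87.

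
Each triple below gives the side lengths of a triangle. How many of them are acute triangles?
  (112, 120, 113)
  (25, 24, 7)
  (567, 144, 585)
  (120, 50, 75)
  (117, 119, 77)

(112,120,113): 112²+113² = 25313 > 14400 = 120² → acute
(25,24,7): 7²+24² = 625 = 25² → right
(567,144,585): 144²+567² = 342225 = 585² → right
(120,50,75): 50²+75² = 8125 < 14400 = 120² → obtuse
(117,119,77): 77²+117² = 19618 > 14161 = 119² → acute
2 of the 5 are acute.

2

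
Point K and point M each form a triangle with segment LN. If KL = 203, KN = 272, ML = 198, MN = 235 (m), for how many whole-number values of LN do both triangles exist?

From triangle KLN: 69 < LN < 475.
From triangle MLN: 37 < LN < 433.
Intersection: 69 < LN < 433, so integers 70 through 432: 363 values.

363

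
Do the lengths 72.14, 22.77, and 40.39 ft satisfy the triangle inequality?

No

The longest side is 72.14, but the other two sum to only 63.16.
63.16 < 72.14, so the triangle inequality fails.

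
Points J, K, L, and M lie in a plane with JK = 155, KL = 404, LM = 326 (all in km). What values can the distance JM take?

0 ≤ JM ≤ 885 km

The maximum is all hops collinear in one direction: 155 + 404 + 326 = 885.
The longest hop is 404; the others sum to 481. Since 404 ≤ 481, the path can fold back on itself completely, so the minimum distance is 0.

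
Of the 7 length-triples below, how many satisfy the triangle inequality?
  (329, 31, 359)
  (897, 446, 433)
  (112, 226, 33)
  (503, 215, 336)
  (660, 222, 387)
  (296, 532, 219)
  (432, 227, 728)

2

(31,329,359): 31+329 > 359 → valid
(433,446,897): 433+446 ≤ 897 → not valid
(33,112,226): 33+112 ≤ 226 → not valid
(215,336,503): 215+336 > 503 → valid
(222,387,660): 222+387 ≤ 660 → not valid
(219,296,532): 219+296 ≤ 532 → not valid
(227,432,728): 227+432 ≤ 728 → not valid
2 of the 7 triples form a triangle.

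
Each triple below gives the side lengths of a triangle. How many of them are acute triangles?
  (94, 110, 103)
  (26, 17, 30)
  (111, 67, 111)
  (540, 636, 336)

(94,110,103): 94²+103² = 19445 > 12100 = 110² → acute
(26,17,30): 17²+26² = 965 > 900 = 30² → acute
(111,67,111): 67²+111² = 16810 > 12321 = 111² → acute
(540,636,336): 336²+540² = 404496 = 636² → right
3 of the 4 are acute.

3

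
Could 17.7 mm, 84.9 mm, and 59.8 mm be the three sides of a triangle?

No

The longest side is 84.9, but the other two sum to only 77.5.
77.5 < 84.9, so the triangle inequality fails.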